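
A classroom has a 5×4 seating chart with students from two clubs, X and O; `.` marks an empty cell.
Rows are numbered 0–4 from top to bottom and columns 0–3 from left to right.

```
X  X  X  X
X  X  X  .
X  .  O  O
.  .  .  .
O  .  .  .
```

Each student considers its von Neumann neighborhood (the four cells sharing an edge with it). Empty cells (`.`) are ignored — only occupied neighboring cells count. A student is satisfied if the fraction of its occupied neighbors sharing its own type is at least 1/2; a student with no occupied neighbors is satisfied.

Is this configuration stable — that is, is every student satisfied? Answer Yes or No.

Row 0: (0,0)X 2/2 ✓ · (0,1)X 3/3 ✓ · (0,2)X 3/3 ✓ · (0,3)X 1/1 ✓
Row 1: (1,0)X 3/3 ✓ · (1,1)X 3/3 ✓ · (1,2)X 2/3 ✓
Row 2: (2,0)X 1/1 ✓ · (2,2)O 1/2 ✓ · (2,3)O 1/1 ✓
Row 4: (4,0)O 0/0 ✓
All meet the threshold, so the configuration is stable.

Yes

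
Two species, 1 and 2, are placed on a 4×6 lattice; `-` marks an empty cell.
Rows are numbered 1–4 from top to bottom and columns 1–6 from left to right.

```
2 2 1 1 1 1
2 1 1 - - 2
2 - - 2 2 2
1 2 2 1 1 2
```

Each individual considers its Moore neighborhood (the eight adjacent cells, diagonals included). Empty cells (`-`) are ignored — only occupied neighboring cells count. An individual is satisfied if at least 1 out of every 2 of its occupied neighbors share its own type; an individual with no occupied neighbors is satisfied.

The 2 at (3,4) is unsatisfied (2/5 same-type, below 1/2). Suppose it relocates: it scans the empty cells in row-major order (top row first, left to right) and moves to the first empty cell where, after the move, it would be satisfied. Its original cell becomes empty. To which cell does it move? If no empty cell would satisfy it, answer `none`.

(2,5)

Vacating (3,4). Empty cells in order:
  (2,4): 1/5 same-type → still unsatisfied.
  (2,5): 3/6 same-type → satisfied — stop here.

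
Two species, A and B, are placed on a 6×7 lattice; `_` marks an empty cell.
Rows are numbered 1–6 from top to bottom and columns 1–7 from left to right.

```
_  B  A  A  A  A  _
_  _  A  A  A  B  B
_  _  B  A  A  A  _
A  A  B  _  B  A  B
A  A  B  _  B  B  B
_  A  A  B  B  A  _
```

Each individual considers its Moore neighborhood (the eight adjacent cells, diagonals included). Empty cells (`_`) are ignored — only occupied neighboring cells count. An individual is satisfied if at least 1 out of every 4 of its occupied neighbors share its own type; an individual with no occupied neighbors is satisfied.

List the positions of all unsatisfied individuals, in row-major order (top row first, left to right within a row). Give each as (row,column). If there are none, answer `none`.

(1,2)B 0/2 not
(1,3)A 3/4 satisfied
(1,4)A 5/5 satisfied
(1,5)A 4/5 satisfied
(1,6)A 2/4 satisfied
(2,3)A 4/6 satisfied
(2,4)A 7/8 satisfied
(2,5)A 7/8 satisfied
(2,6)B 1/6 not
(2,7)B 1/3 satisfied
(3,3)B 1/5 not
(3,4)A 4/7 satisfied
(3,5)A 5/7 satisfied
(3,6)A 3/7 satisfied
(4,1)A 3/3 satisfied
(4,2)A 3/6 satisfied
(4,3)B 2/5 satisfied
(4,5)B 2/6 satisfied
(4,6)A 2/7 satisfied
(4,7)B 2/4 satisfied
(5,1)A 4/4 satisfied
(5,2)A 5/7 satisfied
(5,3)B 2/6 satisfied
(5,5)B 4/6 satisfied
(5,6)B 5/7 satisfied
(5,7)B 2/4 satisfied
(6,2)A 3/4 satisfied
(6,3)A 2/4 satisfied
(6,4)B 3/4 satisfied
(6,5)B 3/4 satisfied
(6,6)A 0/4 not

(1,2), (2,6), (3,3), (6,6)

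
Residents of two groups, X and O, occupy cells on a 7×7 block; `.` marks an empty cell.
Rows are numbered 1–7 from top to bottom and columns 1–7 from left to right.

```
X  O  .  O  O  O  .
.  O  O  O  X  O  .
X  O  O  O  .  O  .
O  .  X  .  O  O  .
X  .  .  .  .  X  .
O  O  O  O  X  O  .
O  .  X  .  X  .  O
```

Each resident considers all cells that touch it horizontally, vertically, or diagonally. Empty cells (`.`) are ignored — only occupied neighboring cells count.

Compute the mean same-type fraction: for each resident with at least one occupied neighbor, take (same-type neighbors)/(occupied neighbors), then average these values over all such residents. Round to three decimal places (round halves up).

(1,1)X 0/2
(1,2)O 2/3
(1,4)O 3/4
(1,5)O 4/5
(1,6)O 2/3
(2,2)O 4/6
(2,3)O 7/7
(2,4)O 5/6
(2,5)X 0/7
(2,6)O 3/4
(3,1)X 0/3
(3,2)O 4/6
(3,3)O 5/6
(3,4)O 4/6
(3,6)O 3/4
(4,1)O 1/3
(4,3)X 0/3
(4,5)O 3/4
(4,6)O 2/3
(5,1)X 0/3
(5,6)X 1/4
(6,1)O 2/3
(6,2)O 3/5
(6,3)O 2/3
(6,4)O 1/4
(6,5)X 2/4
(6,6)O 1/4
(7,1)O 2/2
(7,3)X 0/3
(7,5)X 1/3
(7,7)O 1/1
Sum over 31 residents: 0/2 + 2/3 + 3/4 + 4/5 + 2/3 + 4/6 + 7/7 + 5/6 + 0/7 + 3/4 + 0/3 + 4/6 + 5/6 + 4/6 + 3/4 + 1/3 + 0/3 + 3/4 + 2/3 + 0/3 + 1/4 + 2/3 + 3/5 + 2/3 + 1/4 + 2/4 + 1/4 + 2/2 + 0/3 + 1/3 + 1/1 = 979/60; mean = 979/60 ÷ 31 = 979/1860 = 0.526344… → 0.526.

0.526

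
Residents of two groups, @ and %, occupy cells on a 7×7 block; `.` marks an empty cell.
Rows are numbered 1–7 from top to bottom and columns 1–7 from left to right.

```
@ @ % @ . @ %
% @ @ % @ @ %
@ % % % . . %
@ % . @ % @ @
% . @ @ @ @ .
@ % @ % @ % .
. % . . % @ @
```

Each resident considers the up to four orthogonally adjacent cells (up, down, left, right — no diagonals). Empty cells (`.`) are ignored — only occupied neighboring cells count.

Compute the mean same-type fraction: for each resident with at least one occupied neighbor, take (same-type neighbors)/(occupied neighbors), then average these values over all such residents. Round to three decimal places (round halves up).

0.421

Row 1: (1,1)@ 1/2 · (1,2)@ 2/3 · (1,3)% 0/3 · (1,4)@ 0/2 · (1,6)@ 1/2 · (1,7)% 1/2
Row 2: (2,1)% 0/3 · (2,2)@ 2/4 · (2,3)@ 1/4 · (2,4)% 1/4 · (2,5)@ 1/2 · (2,6)@ 2/3 · (2,7)% 2/3
Row 3: (3,1)@ 1/3 · (3,2)% 2/4 · (3,3)% 2/3 · (3,4)% 2/3 · (3,7)% 1/2
Row 4: (4,1)@ 1/3 · (4,2)% 1/2 · (4,4)@ 1/3 · (4,5)% 0/3 · (4,6)@ 2/3 · (4,7)@ 1/2
Row 5: (5,1)% 0/2 · (5,3)@ 2/2 · (5,4)@ 3/4 · (5,5)@ 3/4 · (5,6)@ 2/3
Row 6: (6,1)@ 0/2 · (6,2)% 1/3 · (6,3)@ 1/3 · (6,4)% 0/3 · (6,5)@ 1/4 · (6,6)% 0/3
Row 7: (7,2)% 1/1 · (7,5)% 0/2 · (7,6)@ 1/3 · (7,7)@ 1/1
Sum over 39 residents: 1/2 + 2/3 + 0/3 + 0/2 + 1/2 + 1/2 + 0/3 + 2/4 + 1/4 + 1/4 + 1/2 + 2/3 + 2/3 + 1/3 + 2/4 + 2/3 + 2/3 + 1/2 + 1/3 + 1/2 + 1/3 + 0/3 + 2/3 + 1/2 + 0/2 + 2/2 + 3/4 + 3/4 + 2/3 + 0/2 + 1/3 + 1/3 + 0/3 + 1/4 + 0/3 + 1/1 + 0/2 + 1/3 + 1/1 = 197/12; mean = 197/12 ÷ 39 = 197/468 = 0.420940… → 0.421.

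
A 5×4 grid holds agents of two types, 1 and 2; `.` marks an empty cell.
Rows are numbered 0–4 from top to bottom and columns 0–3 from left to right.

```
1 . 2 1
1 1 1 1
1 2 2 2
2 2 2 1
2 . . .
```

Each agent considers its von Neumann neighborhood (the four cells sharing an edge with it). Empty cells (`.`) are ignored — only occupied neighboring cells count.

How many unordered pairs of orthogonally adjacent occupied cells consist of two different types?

9

Scan each occupied cell's neighbors to the right and below so each pair is counted once.
Row 0: 1(0,0)–1(1,0)= 2(0,2)–1(0,3)≠ 2(0,2)–1(1,2)≠ 1(0,3)–1(1,3)=  → 2/4 unlike.
Row 1: 1(1,0)–1(1,1)= 1(1,0)–1(2,0)= 1(1,1)–1(1,2)= 1(1,1)–2(2,1)≠ 1(1,2)–1(1,3)= 1(1,2)–2(2,2)≠ 1(1,3)–2(2,3)≠  → 3/7 unlike.
Row 2: 1(2,0)–2(2,1)≠ 1(2,0)–2(3,0)≠ 2(2,1)–2(2,2)= 2(2,1)–2(3,1)= 2(2,2)–2(2,3)= 2(2,2)–2(3,2)= 2(2,3)–1(3,3)≠  → 3/7 unlike.
Row 3: 2(3,0)–2(3,1)= 2(3,0)–2(4,0)= 2(3,1)–2(3,2)= 2(3,2)–1(3,3)≠  → 1/4 unlike.
Total adjacent occupied pairs: 22; unlike-type pairs: 9.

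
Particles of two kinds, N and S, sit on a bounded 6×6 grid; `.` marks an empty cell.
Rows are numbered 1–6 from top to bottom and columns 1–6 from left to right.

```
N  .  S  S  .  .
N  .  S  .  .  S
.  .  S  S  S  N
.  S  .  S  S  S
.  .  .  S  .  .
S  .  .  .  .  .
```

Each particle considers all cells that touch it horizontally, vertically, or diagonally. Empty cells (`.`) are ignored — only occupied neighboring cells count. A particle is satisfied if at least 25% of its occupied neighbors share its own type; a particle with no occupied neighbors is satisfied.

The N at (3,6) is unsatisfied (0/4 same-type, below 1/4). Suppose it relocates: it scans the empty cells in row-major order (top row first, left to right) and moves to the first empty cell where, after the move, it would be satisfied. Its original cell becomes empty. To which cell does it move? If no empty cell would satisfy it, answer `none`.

Vacating (3,6). Empty cells in order:
  (1,2): 2/4 same-type → satisfied — stop here.

(1,2)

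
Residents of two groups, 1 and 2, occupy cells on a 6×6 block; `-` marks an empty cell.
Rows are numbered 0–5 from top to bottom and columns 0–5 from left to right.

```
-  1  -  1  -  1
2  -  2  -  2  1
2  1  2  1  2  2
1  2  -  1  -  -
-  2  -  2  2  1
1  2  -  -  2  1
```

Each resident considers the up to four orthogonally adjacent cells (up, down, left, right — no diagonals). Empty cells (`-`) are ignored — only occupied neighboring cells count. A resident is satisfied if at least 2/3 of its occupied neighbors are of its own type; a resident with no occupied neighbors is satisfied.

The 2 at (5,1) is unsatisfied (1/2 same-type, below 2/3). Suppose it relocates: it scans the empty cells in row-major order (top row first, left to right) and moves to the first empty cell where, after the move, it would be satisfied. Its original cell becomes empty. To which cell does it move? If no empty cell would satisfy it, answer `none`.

(3,2)

Vacating (5,1). Empty cells in order:
  (0,0): 1/2 same-type → still unsatisfied.
  (0,2): 1/3 same-type → still unsatisfied.
  (0,4): 1/3 same-type → still unsatisfied.
  (1,1): 2/4 same-type → still unsatisfied.
  (1,3): 2/4 same-type → still unsatisfied.
  (3,2): 2/3 same-type → satisfied — stop here.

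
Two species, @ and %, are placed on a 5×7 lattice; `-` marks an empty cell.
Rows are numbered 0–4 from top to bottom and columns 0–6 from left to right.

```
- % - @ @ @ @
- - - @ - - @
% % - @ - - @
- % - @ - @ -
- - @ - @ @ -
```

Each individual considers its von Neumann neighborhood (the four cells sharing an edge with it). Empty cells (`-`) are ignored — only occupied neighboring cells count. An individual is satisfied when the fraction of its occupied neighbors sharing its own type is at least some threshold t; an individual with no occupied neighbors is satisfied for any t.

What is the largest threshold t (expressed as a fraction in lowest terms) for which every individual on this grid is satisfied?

1/1

(0,1)% — no occupied neighbors
(0,3)@ 2/2
(0,4)@ 2/2
(0,5)@ 2/2
(0,6)@ 2/2
(1,3)@ 2/2
(1,6)@ 2/2
(2,0)% 1/1
(2,1)% 2/2
(2,3)@ 2/2
(2,6)@ 1/1
(3,1)% 1/1
(3,3)@ 1/1
(3,5)@ 1/1
(4,2)@ — no occupied neighbors
(4,4)@ 1/1
(4,5)@ 2/2
The smallest same-type fraction is 2/2 at (0,3), which reduces to 1/1. Any threshold above that leaves this individual unsatisfied.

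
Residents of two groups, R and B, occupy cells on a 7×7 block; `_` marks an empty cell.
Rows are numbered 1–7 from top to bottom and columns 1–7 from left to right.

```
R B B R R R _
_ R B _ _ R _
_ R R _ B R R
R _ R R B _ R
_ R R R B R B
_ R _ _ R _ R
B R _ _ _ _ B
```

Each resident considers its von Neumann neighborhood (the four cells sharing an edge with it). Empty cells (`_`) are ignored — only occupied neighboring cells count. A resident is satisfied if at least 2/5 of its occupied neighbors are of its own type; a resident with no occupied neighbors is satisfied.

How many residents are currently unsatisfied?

11

Row 1: (1,1)R 0/1 ✗ · (1,2)B 1/3 ✗ · (1,3)B 2/3 ✓ · (1,4)R 1/2 ✓ · (1,5)R 2/2 ✓ · (1,6)R 2/2 ✓
Row 2: (2,2)R 1/3 ✗ · (2,3)B 1/3 ✗ · (2,6)R 2/2 ✓
Row 3: (3,2)R 2/2 ✓ · (3,3)R 2/3 ✓ · (3,5)B 1/2 ✓ · (3,6)R 2/3 ✓ · (3,7)R 2/2 ✓
Row 4: (4,1)R 0/0 ✓ · (4,3)R 3/3 ✓ · (4,4)R 2/3 ✓ · (4,5)B 2/3 ✓ · (4,7)R 1/2 ✓
Row 5: (5,2)R 2/2 ✓ · (5,3)R 3/3 ✓ · (5,4)R 2/3 ✓ · (5,5)B 1/4 ✗ · (5,6)R 0/2 ✗ · (5,7)B 0/3 ✗
Row 6: (6,2)R 2/2 ✓ · (6,5)R 0/1 ✗ · (6,7)R 0/2 ✗
Row 7: (7,1)B 0/1 ✗ · (7,2)R 1/2 ✓ · (7,7)B 0/1 ✗
Unsatisfied: (1,1), (1,2), (2,2), (2,3), (5,5), (5,6), (5,7), (6,5), (6,7), (7,1), (7,7) — 11 in total.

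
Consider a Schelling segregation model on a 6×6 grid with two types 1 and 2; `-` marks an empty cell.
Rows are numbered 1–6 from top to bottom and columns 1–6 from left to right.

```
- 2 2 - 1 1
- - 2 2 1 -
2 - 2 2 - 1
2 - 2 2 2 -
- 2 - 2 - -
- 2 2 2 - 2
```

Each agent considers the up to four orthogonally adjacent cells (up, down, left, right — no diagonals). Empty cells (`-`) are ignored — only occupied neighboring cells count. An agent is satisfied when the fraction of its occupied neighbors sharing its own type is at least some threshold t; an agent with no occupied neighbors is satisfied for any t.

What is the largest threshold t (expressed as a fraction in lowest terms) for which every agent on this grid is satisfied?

1/2

Row 1: (1,2)2 1/1 · (1,3)2 2/2 · (1,5)1 2/2 · (1,6)1 1/1
Row 2: (2,3)2 3/3 · (2,4)2 2/3 · (2,5)1 1/2
Row 3: (3,1)2 1/1 · (3,3)2 3/3 · (3,4)2 3/3 · (3,6)1 — no occupied neighbors
Row 4: (4,1)2 1/1 · (4,3)2 2/2 · (4,4)2 4/4 · (4,5)2 1/1
Row 5: (5,2)2 1/1 · (5,4)2 2/2
Row 6: (6,2)2 2/2 · (6,3)2 2/2 · (6,4)2 2/2 · (6,6)2 — no occupied neighbors
The smallest same-type fraction is 1/2 at (2,5), which reduces to 1/2. Any threshold above that leaves this agent unsatisfied.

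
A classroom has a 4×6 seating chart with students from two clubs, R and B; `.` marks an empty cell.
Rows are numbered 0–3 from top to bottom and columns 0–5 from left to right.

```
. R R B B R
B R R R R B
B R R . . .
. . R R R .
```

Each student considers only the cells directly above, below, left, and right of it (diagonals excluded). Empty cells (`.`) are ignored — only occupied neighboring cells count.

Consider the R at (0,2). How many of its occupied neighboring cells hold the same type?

Occupied neighbors of (0,2): (1,2)=R, (0,1)=R, (0,3)=B.
Same type (R): 2 of 3.

2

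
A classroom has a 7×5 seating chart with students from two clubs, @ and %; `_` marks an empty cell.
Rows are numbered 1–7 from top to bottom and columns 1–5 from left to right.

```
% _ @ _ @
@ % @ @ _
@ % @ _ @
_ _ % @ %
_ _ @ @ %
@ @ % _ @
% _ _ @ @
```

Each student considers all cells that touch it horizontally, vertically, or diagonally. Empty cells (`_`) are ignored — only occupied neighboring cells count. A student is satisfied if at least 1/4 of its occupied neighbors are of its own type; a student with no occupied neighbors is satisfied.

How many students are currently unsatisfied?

3

Row 1: (1,1)% 1/2 ok · (1,3)@ 2/3 ok · (1,5)@ 1/1 ok
Row 2: (2,1)@ 1/4 ok · (2,2)% 2/7 ok · (2,3)@ 3/5 ok · (2,4)@ 5/5 ok
Row 3: (3,1)@ 1/3 ok · (3,2)% 2/6 ok · (3,3)@ 3/6 ok · (3,5)@ 2/3 ok
Row 4: (4,3)% 1/5 unhappy · (4,4)@ 4/7 ok · (4,5)% 1/4 ok
Row 5: (5,3)@ 3/5 ok · (5,4)@ 3/7 ok · (5,5)% 1/4 ok
Row 6: (6,1)@ 1/2 ok · (6,2)@ 2/4 ok · (6,3)% 0/4 unhappy · (6,5)@ 3/4 ok
Row 7: (7,1)% 0/2 unhappy · (7,4)@ 2/3 ok · (7,5)@ 2/2 ok
Unsatisfied: (4,3), (6,3), (7,1) — 3 in total.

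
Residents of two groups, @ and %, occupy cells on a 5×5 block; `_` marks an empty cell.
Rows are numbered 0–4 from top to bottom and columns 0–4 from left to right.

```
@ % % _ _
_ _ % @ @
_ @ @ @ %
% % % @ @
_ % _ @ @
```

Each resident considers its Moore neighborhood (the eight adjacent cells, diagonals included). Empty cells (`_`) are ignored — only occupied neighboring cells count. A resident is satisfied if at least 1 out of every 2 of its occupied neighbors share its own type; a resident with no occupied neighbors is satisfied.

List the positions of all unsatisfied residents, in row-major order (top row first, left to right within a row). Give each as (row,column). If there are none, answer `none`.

Row 0: (0,0)@ 0/1 not · (0,1)% 2/3 satisfied · (0,2)% 2/3 satisfied
Row 1: (1,2)% 2/6 not · (1,3)@ 3/6 satisfied · (1,4)@ 2/3 satisfied
Row 2: (2,1)@ 1/5 not · (2,2)@ 4/7 satisfied · (2,3)@ 5/8 satisfied · (2,4)% 0/5 not
Row 3: (3,0)% 2/3 satisfied · (3,1)% 3/5 satisfied · (3,2)% 2/7 not · (3,3)@ 5/7 satisfied · (3,4)@ 4/5 satisfied
Row 4: (4,1)% 3/3 satisfied · (4,3)@ 3/4 satisfied · (4,4)@ 3/3 satisfied

(0,0), (1,2), (2,1), (2,4), (3,2)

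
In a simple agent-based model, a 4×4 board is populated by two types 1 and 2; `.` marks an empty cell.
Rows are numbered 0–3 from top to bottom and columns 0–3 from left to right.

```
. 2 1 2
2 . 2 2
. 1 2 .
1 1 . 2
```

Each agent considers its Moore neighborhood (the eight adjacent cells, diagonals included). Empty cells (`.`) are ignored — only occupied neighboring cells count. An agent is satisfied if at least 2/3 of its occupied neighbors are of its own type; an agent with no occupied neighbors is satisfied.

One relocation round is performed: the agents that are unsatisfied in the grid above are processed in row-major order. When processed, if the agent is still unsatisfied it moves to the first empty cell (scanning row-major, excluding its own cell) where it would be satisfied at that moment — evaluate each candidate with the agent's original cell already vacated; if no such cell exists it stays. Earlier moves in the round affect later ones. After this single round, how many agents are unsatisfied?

Initially unsatisfied (in order): (0,2), (1,0), (2,1), (2,2).
  (0,2) → (2,0).
  (1,0) → (0,0).
  (2,1): no empty cell satisfies it; stays.
  (2,2) → (0,2).
Resulting grid:
2 2 2 2
. . 2 2
1 1 . .
1 1 . 2
All satisfied now.

0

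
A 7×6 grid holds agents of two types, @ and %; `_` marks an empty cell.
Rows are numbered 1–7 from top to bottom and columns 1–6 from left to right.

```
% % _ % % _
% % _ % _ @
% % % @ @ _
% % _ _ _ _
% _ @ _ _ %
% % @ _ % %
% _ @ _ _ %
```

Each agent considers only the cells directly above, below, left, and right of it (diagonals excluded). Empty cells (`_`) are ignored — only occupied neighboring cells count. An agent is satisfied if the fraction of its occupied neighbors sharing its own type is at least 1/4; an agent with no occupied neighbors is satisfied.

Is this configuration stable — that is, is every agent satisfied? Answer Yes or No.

(1,1)% 2/2 ok
(1,2)% 2/2 ok
(1,4)% 2/2 ok
(1,5)% 1/1 ok
(2,1)% 3/3 ok
(2,2)% 3/3 ok
(2,4)% 1/2 ok
(2,6)@ 0/0 ok
(3,1)% 3/3 ok
(3,2)% 4/4 ok
(3,3)% 1/2 ok
(3,4)@ 1/3 ok
(3,5)@ 1/1 ok
(4,1)% 3/3 ok
(4,2)% 2/2 ok
(5,1)% 2/2 ok
(5,3)@ 1/1 ok
(5,6)% 1/1 ok
(6,1)% 3/3 ok
(6,2)% 1/2 ok
(6,3)@ 2/3 ok
(6,5)% 1/1 ok
(6,6)% 3/3 ok
(7,1)% 1/1 ok
(7,3)@ 1/1 ok
(7,6)% 1/1 ok
All meet the threshold, so the configuration is stable.

Yes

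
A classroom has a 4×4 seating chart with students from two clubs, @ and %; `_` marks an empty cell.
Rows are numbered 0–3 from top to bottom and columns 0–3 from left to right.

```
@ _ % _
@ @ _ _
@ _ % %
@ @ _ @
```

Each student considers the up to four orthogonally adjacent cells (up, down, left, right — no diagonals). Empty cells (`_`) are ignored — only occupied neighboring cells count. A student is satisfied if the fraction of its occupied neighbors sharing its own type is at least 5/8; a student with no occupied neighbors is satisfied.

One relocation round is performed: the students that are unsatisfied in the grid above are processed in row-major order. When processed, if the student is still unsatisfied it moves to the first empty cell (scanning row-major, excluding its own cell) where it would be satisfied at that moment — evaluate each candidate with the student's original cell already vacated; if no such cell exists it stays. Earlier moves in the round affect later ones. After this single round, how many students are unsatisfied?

0

Initially unsatisfied (in order): (2,3), (3,3).
  (2,3) → (0,3).
  (3,3): now satisfied by earlier moves; stays.
Resulting grid:
@ _ % %
@ @ _ _
@ _ % _
@ @ _ @
All satisfied now.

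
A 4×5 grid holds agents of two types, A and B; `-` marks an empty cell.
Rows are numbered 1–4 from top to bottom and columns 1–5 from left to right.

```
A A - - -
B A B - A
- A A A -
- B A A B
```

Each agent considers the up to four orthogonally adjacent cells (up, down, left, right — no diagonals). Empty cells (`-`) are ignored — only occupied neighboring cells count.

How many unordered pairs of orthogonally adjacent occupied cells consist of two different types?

7

Scan each occupied cell's neighbors to the right and below so each pair is counted once.
From row 1: 1 unlike of 3 pairs (running 1/3).
From row 2: 3 unlike of 4 pairs (running 4/7).
From row 3: 1 unlike of 5 pairs (running 5/12).
From row 4: 2 unlike of 3 pairs (running 7/15).
Total adjacent occupied pairs: 15; unlike-type pairs: 7.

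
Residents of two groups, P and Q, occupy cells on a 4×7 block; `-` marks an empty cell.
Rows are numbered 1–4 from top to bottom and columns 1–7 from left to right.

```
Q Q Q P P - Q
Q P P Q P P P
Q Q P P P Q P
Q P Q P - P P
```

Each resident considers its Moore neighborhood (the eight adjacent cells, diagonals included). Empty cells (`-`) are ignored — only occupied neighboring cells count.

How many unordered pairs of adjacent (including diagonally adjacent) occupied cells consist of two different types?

Scan each occupied cell's neighbors to the right and below (and the two forward diagonals) so each pair is counted once.
From row 1: 10 unlike of 20 pairs (running 10/20).
From row 2: 12 unlike of 25 pairs (running 22/45).
From row 3: 9 unlike of 22 pairs (running 31/67).
From row 4: 3 unlike of 4 pairs (running 34/71).
Total adjacent occupied pairs: 71; unlike-type pairs: 34.

34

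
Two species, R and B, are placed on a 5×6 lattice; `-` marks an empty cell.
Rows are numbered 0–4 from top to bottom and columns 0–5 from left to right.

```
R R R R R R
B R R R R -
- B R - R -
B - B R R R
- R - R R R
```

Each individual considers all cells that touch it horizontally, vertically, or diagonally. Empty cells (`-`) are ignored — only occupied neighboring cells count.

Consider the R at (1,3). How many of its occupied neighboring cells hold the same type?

Occupied neighbors of (1,3): (0,2)=R, (0,3)=R, (0,4)=R, (1,2)=R, (1,4)=R, (2,2)=R, (2,4)=R.
Same type (R): 7 of 7.

7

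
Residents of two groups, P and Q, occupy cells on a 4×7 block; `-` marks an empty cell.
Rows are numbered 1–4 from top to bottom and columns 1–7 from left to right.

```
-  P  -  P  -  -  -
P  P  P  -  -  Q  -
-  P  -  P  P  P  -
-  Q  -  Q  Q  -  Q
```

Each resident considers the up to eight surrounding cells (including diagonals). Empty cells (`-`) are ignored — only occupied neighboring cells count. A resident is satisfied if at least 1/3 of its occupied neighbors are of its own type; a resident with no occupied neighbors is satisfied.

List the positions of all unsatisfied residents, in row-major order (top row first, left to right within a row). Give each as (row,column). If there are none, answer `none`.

(2,6), (3,6), (4,2), (4,5), (4,7)

(1,2)P 3/3 satisfied
(1,4)P 1/1 satisfied
(2,1)P 3/3 satisfied
(2,2)P 4/4 satisfied
(2,3)P 5/5 satisfied
(2,6)Q 0/2 not
(3,2)P 3/4 satisfied
(3,4)P 2/4 satisfied
(3,5)P 2/5 satisfied
(3,6)P 1/4 not
(4,2)Q 0/1 not
(4,4)Q 1/3 satisfied
(4,5)Q 1/4 not
(4,7)Q 0/1 not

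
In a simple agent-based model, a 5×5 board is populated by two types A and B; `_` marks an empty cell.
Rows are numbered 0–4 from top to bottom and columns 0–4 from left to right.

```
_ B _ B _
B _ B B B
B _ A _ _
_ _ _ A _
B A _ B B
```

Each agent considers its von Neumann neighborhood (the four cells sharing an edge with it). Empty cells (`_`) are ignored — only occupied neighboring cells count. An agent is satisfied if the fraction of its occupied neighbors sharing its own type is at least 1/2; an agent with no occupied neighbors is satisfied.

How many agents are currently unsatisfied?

4

(0,1)B 0/0 satisfied
(0,3)B 1/1 satisfied
(1,0)B 1/1 satisfied
(1,2)B 1/2 satisfied
(1,3)B 3/3 satisfied
(1,4)B 1/1 satisfied
(2,0)B 1/1 satisfied
(2,2)A 0/1 not
(3,3)A 0/1 not
(4,0)B 0/1 not
(4,1)A 0/1 not
(4,3)B 1/2 satisfied
(4,4)B 1/1 satisfied
Unsatisfied: (2,2), (3,3), (4,0), (4,1) — 4 in total.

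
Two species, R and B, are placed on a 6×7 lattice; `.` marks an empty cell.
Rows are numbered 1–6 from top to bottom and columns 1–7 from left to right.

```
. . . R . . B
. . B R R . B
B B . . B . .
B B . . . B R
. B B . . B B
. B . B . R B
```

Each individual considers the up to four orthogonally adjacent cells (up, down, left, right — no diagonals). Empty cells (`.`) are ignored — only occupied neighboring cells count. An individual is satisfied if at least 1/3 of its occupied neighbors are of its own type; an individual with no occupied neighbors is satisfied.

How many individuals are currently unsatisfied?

4

(1,4)R 1/1 satisfied
(1,7)B 1/1 satisfied
(2,3)B 0/1 not
(2,4)R 2/3 satisfied
(2,5)R 1/2 satisfied
(2,7)B 1/1 satisfied
(3,1)B 2/2 satisfied
(3,2)B 2/2 satisfied
(3,5)B 0/1 not
(4,1)B 2/2 satisfied
(4,2)B 3/3 satisfied
(4,6)B 1/2 satisfied
(4,7)R 0/2 not
(5,2)B 3/3 satisfied
(5,3)B 1/1 satisfied
(5,6)B 2/3 satisfied
(5,7)B 2/3 satisfied
(6,2)B 1/1 satisfied
(6,4)B 0/0 satisfied
(6,6)R 0/2 not
(6,7)B 1/2 satisfied
Unsatisfied: (2,3), (3,5), (4,7), (6,6) — 4 in total.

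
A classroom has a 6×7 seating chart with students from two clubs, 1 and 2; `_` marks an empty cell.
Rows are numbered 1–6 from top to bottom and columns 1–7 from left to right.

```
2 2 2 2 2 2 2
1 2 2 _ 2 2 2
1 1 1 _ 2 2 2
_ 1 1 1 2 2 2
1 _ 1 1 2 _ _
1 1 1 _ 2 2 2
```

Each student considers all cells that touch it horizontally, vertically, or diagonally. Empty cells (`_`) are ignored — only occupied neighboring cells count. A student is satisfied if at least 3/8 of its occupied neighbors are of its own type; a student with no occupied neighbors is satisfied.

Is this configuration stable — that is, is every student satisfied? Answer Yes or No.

Yes

Row 1: (1,1)2 2/3 satisfied · (1,2)2 4/5 satisfied · (1,3)2 4/4 satisfied · (1,4)2 4/4 satisfied · (1,5)2 4/4 satisfied · (1,6)2 5/5 satisfied · (1,7)2 3/3 satisfied
Row 2: (2,1)1 2/5 satisfied · (2,2)2 4/8 satisfied · (2,3)2 4/6 satisfied · (2,5)2 6/6 satisfied · (2,6)2 8/8 satisfied · (2,7)2 5/5 satisfied
Row 3: (3,1)1 3/4 satisfied · (3,2)1 5/7 satisfied · (3,3)1 4/6 satisfied · (3,5)2 5/6 satisfied · (3,6)2 8/8 satisfied · (3,7)2 5/5 satisfied
Row 4: (4,2)1 6/6 satisfied · (4,3)1 6/6 satisfied · (4,4)1 4/7 satisfied · (4,5)2 4/6 satisfied · (4,6)2 6/6 satisfied · (4,7)2 3/3 satisfied
Row 5: (5,1)1 3/3 satisfied · (5,3)1 6/6 satisfied · (5,4)1 4/7 satisfied · (5,5)2 4/6 satisfied
Row 6: (6,1)1 2/2 satisfied · (6,2)1 4/4 satisfied · (6,3)1 3/3 satisfied · (6,5)2 2/3 satisfied · (6,6)2 3/3 satisfied · (6,7)2 1/1 satisfied
All meet the threshold, so the configuration is stable.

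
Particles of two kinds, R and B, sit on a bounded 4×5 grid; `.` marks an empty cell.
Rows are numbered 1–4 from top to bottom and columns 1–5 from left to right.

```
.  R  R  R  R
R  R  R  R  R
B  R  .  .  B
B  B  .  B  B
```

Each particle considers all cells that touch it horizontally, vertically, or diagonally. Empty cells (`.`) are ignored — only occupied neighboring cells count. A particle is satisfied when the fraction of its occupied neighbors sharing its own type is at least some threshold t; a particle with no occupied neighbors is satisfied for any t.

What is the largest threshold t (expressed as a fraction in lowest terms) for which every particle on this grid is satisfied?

Row 1: (1,2)R 4/4 · (1,3)R 5/5 · (1,4)R 5/5 · (1,5)R 3/3
Row 2: (2,1)R 3/4 · (2,2)R 5/6 · (2,3)R 6/6 · (2,4)R 5/6 · (2,5)R 3/4
Row 3: (3,1)B 2/5 · (3,2)R 3/6 · (3,5)B 2/4
Row 4: (4,1)B 2/3 · (4,2)B 2/3 · (4,4)B 2/2 · (4,5)B 2/2
The smallest same-type fraction is 2/5 at (3,1), which reduces to 2/5. Any threshold above that leaves this particle unsatisfied.

2/5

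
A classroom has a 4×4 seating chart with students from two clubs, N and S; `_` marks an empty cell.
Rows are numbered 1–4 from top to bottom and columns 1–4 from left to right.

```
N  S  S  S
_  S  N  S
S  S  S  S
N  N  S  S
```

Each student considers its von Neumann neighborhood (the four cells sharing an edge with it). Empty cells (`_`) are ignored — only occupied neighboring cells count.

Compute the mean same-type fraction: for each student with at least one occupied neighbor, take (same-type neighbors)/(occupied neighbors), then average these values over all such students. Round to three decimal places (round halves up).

0.611

Row 1: (1,1)N 0/1 · (1,2)S 2/3 · (1,3)S 2/3 · (1,4)S 2/2
Row 2: (2,2)S 2/3 · (2,3)N 0/4 · (2,4)S 2/3
Row 3: (3,1)S 1/2 · (3,2)S 3/4 · (3,3)S 3/4 · (3,4)S 3/3
Row 4: (4,1)N 1/2 · (4,2)N 1/3 · (4,3)S 2/3 · (4,4)S 2/2
Sum over 15 students: 0/1 + 2/3 + 2/3 + 2/2 + 2/3 + 0/4 + 2/3 + 1/2 + 3/4 + 3/4 + 3/3 + 1/2 + 1/3 + 2/3 + 2/2 = 55/6; mean = 55/6 ÷ 15 = 11/18 = 0.611111… → 0.611.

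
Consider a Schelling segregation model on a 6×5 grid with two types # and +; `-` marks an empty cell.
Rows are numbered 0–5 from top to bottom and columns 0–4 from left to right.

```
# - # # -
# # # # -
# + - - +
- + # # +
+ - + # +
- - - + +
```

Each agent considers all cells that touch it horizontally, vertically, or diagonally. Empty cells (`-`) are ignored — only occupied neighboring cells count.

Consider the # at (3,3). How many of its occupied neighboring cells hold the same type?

Occupied neighbors of (3,3): (2,4)=+, (3,2)=#, (3,4)=+, (4,2)=+, (4,3)=#, (4,4)=+.
Same type (#): 2 of 6.

2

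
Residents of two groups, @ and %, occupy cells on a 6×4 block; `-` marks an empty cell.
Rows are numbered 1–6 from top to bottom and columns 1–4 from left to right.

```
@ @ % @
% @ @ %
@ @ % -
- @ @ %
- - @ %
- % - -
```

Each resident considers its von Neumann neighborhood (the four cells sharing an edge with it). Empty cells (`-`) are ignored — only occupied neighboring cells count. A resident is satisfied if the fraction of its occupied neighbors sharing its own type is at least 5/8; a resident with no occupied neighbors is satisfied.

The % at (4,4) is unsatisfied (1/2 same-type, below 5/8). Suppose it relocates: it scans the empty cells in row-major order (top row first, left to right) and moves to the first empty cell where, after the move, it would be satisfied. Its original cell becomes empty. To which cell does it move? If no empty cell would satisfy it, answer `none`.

(3,4)

Vacating (4,4). Empty cells in order:
  (3,4): 2/2 same-type → satisfied — stop here.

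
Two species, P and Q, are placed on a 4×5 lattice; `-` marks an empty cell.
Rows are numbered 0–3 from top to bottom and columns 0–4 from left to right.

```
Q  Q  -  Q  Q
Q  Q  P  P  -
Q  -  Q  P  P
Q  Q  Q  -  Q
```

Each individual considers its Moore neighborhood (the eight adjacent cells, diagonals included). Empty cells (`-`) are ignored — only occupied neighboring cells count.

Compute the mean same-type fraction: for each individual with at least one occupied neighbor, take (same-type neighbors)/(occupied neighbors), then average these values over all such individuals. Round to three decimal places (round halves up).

0.661

Row 0: (0,0)Q 3/3 · (0,1)Q 3/4 · (0,3)Q 1/3 · (0,4)Q 1/2
Row 1: (1,0)Q 4/4 · (1,1)Q 5/6 · (1,2)P 2/6 · (1,3)P 3/6
Row 2: (2,0)Q 4/4 · (2,2)Q 3/6 · (2,3)P 3/6 · (2,4)P 2/3
Row 3: (3,0)Q 2/2 · (3,1)Q 4/4 · (3,2)Q 2/3 · (3,4)Q 0/2
Sum over 16 individuals: 3/3 + 3/4 + 1/3 + 1/2 + 4/4 + 5/6 + 2/6 + 3/6 + 4/4 + 3/6 + 3/6 + 2/3 + 2/2 + 4/4 + 2/3 + 0/2 = 127/12; mean = 127/12 ÷ 16 = 127/192 = 0.661458… → 0.661.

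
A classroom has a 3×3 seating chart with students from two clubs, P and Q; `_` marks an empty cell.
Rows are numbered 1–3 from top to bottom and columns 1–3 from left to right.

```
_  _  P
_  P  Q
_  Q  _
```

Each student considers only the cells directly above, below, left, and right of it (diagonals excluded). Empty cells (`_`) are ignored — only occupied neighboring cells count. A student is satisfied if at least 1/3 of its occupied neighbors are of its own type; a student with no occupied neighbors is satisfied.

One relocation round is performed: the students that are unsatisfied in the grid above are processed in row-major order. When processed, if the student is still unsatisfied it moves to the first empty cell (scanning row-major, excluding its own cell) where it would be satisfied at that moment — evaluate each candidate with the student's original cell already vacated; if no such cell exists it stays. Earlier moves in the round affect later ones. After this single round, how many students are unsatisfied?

0

Initially unsatisfied (in order): (1,3), (2,2), (2,3), (3,2).
  (1,3) → (1,1).
  (2,2) → (1,2).
  (2,3): now satisfied by earlier moves; stays.
  (3,2): now satisfied by earlier moves; stays.
Resulting grid:
P P _
_ _ Q
_ Q _
All satisfied now.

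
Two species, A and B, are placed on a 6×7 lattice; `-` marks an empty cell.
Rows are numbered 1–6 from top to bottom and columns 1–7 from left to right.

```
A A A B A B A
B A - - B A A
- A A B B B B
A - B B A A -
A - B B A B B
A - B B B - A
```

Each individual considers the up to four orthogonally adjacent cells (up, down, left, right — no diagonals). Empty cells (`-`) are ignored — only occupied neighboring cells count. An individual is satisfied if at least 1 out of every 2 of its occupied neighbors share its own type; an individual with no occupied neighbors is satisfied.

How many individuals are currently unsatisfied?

Row 1: (1,1)A 1/2 satisfied · (1,2)A 3/3 satisfied · (1,3)A 1/2 satisfied · (1,4)B 0/2 not · (1,5)A 0/3 not · (1,6)B 0/3 not · (1,7)A 1/2 satisfied
Row 2: (2,1)B 0/2 not · (2,2)A 2/3 satisfied · (2,5)B 1/3 not · (2,6)A 1/4 not · (2,7)A 2/3 satisfied
Row 3: (3,2)A 2/2 satisfied · (3,3)A 1/3 not · (3,4)B 2/3 satisfied · (3,5)B 3/4 satisfied · (3,6)B 2/4 satisfied · (3,7)B 1/2 satisfied
Row 4: (4,1)A 1/1 satisfied · (4,3)B 2/3 satisfied · (4,4)B 3/4 satisfied · (4,5)A 2/4 satisfied · (4,6)A 1/3 not
Row 5: (5,1)A 2/2 satisfied · (5,3)B 3/3 satisfied · (5,4)B 3/4 satisfied · (5,5)A 1/4 not · (5,6)B 1/3 not · (5,7)B 1/2 satisfied
Row 6: (6,1)A 1/1 satisfied · (6,3)B 2/2 satisfied · (6,4)B 3/3 satisfied · (6,5)B 1/2 satisfied · (6,7)A 0/1 not
Unsatisfied: (1,4), (1,5), (1,6), (2,1), (2,5), (2,6), (3,3), (4,6), (5,5), (5,6), (6,7) — 11 in total.

11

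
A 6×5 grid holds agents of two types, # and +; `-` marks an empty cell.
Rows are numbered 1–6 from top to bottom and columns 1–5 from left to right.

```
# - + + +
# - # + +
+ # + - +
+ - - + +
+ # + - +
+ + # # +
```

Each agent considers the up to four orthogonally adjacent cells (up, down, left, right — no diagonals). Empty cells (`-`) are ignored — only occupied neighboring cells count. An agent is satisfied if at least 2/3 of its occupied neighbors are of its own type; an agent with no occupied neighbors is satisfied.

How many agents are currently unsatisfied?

Row 1: (1,1)# 1/1 satisfied · (1,3)+ 1/2 not · (1,4)+ 3/3 satisfied · (1,5)+ 2/2 satisfied
Row 2: (2,1)# 1/2 not · (2,3)# 0/3 not · (2,4)+ 2/3 satisfied · (2,5)+ 3/3 satisfied
Row 3: (3,1)+ 1/3 not · (3,2)# 0/2 not · (3,3)+ 0/2 not · (3,5)+ 2/2 satisfied
Row 4: (4,1)+ 2/2 satisfied · (4,4)+ 1/1 satisfied · (4,5)+ 3/3 satisfied
Row 5: (5,1)+ 2/3 satisfied · (5,2)# 0/3 not · (5,3)+ 0/2 not · (5,5)+ 2/2 satisfied
Row 6: (6,1)+ 2/2 satisfied · (6,2)+ 1/3 not · (6,3)# 1/3 not · (6,4)# 1/2 not · (6,5)+ 1/2 not
Unsatisfied: (1,3), (2,1), (2,3), (3,1), (3,2), (3,3), (5,2), (5,3), (6,2), (6,3), (6,4), (6,5) — 12 in total.

12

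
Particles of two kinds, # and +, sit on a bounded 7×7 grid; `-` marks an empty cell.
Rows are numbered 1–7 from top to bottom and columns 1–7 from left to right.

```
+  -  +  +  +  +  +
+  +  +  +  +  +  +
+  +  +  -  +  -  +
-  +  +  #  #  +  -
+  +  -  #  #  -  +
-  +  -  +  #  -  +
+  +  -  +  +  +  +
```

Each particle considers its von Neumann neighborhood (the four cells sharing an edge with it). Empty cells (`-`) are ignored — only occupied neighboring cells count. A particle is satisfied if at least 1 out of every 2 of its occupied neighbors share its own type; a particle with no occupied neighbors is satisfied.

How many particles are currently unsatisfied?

3

Row 1: (1,1)+ 1/1 ✓ · (1,3)+ 2/2 ✓ · (1,4)+ 3/3 ✓ · (1,5)+ 3/3 ✓ · (1,6)+ 3/3 ✓ · (1,7)+ 2/2 ✓
Row 2: (2,1)+ 3/3 ✓ · (2,2)+ 3/3 ✓ · (2,3)+ 4/4 ✓ · (2,4)+ 3/3 ✓ · (2,5)+ 4/4 ✓ · (2,6)+ 3/3 ✓ · (2,7)+ 3/3 ✓
Row 3: (3,1)+ 2/2 ✓ · (3,2)+ 4/4 ✓ · (3,3)+ 3/3 ✓ · (3,5)+ 1/2 ✓ · (3,7)+ 1/1 ✓
Row 4: (4,2)+ 3/3 ✓ · (4,3)+ 2/3 ✓ · (4,4)# 2/3 ✓ · (4,5)# 2/4 ✓ · (4,6)+ 0/1 ✗
Row 5: (5,1)+ 1/1 ✓ · (5,2)+ 3/3 ✓ · (5,4)# 2/3 ✓ · (5,5)# 3/3 ✓ · (5,7)+ 1/1 ✓
Row 6: (6,2)+ 2/2 ✓ · (6,4)+ 1/3 ✗ · (6,5)# 1/3 ✗ · (6,7)+ 2/2 ✓
Row 7: (7,1)+ 1/1 ✓ · (7,2)+ 2/2 ✓ · (7,4)+ 2/2 ✓ · (7,5)+ 2/3 ✓ · (7,6)+ 2/2 ✓ · (7,7)+ 2/2 ✓
Unsatisfied: (4,6), (6,4), (6,5) — 3 in total.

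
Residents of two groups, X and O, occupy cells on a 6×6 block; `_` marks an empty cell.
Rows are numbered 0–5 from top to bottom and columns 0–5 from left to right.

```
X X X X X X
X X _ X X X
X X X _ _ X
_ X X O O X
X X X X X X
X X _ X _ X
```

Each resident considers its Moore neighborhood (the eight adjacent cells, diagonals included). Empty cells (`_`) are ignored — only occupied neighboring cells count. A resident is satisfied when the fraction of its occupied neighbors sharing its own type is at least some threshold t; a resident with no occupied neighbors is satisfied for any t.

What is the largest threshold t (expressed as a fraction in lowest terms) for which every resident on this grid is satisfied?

1/6

Row 0: (0,0)X 3/3 · (0,1)X 4/4 · (0,2)X 4/4 · (0,3)X 4/4 · (0,4)X 5/5 · (0,5)X 3/3
Row 1: (1,0)X 5/5 · (1,1)X 7/7 · (1,3)X 5/5 · (1,4)X 6/6 · (1,5)X 4/4
Row 2: (2,0)X 4/4 · (2,1)X 6/6 · (2,2)X 5/6 · (2,5)X 3/4
Row 3: (3,1)X 7/7 · (3,2)X 6/7 · (3,3)O 1/6 · (3,4)O 1/6 · (3,5)X 3/4
Row 4: (4,0)X 4/4 · (4,1)X 6/6 · (4,2)X 6/7 · (4,3)X 4/6 · (4,4)X 5/7 · (4,5)X 3/4
Row 5: (5,0)X 3/3 · (5,1)X 4/4 · (5,3)X 3/3 · (5,5)X 2/2
The smallest same-type fraction is 1/6 at (3,3), which reduces to 1/6. Any threshold above that leaves this resident unsatisfied.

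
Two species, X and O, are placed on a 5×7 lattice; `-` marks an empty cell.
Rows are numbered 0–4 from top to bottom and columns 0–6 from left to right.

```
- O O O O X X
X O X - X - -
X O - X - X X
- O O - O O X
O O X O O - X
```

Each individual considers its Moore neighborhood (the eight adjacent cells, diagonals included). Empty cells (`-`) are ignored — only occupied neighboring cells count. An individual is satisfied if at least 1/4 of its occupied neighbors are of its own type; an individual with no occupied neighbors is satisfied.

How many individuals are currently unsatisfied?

2

(0,1)O 2/4 ok
(0,2)O 3/4 ok
(0,3)O 2/4 ok
(0,4)O 1/3 ok
(0,5)X 2/3 ok
(0,6)X 1/1 ok
(1,0)X 1/4 ok
(1,1)O 3/6 ok
(1,2)X 1/6 unhappy
(1,4)X 3/5 ok
(2,0)X 1/4 ok
(2,1)O 3/6 ok
(2,3)X 2/4 ok
(2,5)X 3/5 ok
(2,6)X 2/3 ok
(3,1)O 4/6 ok
(3,2)O 4/6 ok
(3,4)O 3/5 ok
(3,5)O 2/6 ok
(3,6)X 3/4 ok
(4,0)O 2/2 ok
(4,1)O 3/4 ok
(4,2)X 0/4 unhappy
(4,3)O 3/4 ok
(4,4)O 3/3 ok
(4,6)X 1/2 ok
Unsatisfied: (1,2), (4,2) — 2 in total.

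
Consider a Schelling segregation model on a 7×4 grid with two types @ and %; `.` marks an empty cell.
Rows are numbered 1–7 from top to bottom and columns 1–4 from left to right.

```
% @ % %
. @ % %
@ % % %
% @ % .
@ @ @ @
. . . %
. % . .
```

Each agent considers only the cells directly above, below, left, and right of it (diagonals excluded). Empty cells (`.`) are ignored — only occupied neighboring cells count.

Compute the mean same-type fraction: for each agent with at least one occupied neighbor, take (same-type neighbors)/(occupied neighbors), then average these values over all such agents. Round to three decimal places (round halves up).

0.504

(1,1)% 0/1
(1,2)@ 1/3
(1,3)% 2/3
(1,4)% 2/2
(2,2)@ 1/3
(2,3)% 3/4
(2,4)% 3/3
(3,1)@ 0/2
(3,2)% 1/4
(3,3)% 4/4
(3,4)% 2/2
(4,1)% 0/3
(4,2)@ 1/4
(4,3)% 1/3
(5,1)@ 1/2
(5,2)@ 3/3
(5,3)@ 2/3
(5,4)@ 1/2
(6,4)% 0/1
(7,2)% — no occupied neighbors
Sum over 19 agents: 0/1 + 1/3 + 2/3 + 2/2 + 1/3 + 3/4 + 3/3 + 0/2 + 1/4 + 4/4 + 2/2 + 0/3 + 1/4 + 1/3 + 1/2 + 3/3 + 2/3 + 1/2 + 0/1 = 115/12; mean = 115/12 ÷ 19 = 115/228 = 0.504385… → 0.504.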